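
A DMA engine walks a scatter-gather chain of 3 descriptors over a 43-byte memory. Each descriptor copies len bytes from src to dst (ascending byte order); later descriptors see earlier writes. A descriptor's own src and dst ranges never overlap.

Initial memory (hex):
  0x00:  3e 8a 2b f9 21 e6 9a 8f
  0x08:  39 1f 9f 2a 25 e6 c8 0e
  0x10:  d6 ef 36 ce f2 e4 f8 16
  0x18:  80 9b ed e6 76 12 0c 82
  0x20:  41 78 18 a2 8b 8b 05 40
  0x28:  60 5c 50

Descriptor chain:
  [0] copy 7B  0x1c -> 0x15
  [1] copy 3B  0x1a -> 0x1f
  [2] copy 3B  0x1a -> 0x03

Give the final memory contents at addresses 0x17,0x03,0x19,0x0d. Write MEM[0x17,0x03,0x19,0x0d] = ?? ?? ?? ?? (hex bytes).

MEM[0x17,0x03,0x19,0x0d] = 0c 78 41 e6

#0 dst[0x15+7] := {0x76,0x12,0x0c,0x82,0x41,0x78,0x18}
#1 dst[0x1f+3] := {0x78,0x18,0x76}
#2 dst[0x03+3] := {0x78,0x18,0x76}
query mem[0x17]=0x0c, mem[0x03]=0x78, mem[0x19]=0x41, mem[0x0d]=0xe6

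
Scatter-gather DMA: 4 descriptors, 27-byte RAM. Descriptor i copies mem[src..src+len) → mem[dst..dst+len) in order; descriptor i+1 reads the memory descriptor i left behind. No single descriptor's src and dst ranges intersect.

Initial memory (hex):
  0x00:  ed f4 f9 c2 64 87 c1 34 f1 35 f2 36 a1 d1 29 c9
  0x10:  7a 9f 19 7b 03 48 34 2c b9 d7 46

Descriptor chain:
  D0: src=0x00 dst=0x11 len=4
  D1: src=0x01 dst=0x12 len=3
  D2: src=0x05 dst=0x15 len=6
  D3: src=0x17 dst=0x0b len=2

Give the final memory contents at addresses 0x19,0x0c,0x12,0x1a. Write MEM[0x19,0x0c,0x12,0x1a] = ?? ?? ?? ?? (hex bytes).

  after D0: wrote 4B at 0x11 = edf4f9c2
  after D1: wrote 3B at 0x12 = f4f9c2
  after D2: wrote 6B at 0x15 = 87c134f135f2
  after D3: wrote 2B at 0x0b = 34f1
query mem[0x19]=0x35, mem[0x0c]=0xf1, mem[0x12]=0xf4, mem[0x1a]=0xf2

MEM[0x19,0x0c,0x12,0x1a] = 35 f1 f4 f2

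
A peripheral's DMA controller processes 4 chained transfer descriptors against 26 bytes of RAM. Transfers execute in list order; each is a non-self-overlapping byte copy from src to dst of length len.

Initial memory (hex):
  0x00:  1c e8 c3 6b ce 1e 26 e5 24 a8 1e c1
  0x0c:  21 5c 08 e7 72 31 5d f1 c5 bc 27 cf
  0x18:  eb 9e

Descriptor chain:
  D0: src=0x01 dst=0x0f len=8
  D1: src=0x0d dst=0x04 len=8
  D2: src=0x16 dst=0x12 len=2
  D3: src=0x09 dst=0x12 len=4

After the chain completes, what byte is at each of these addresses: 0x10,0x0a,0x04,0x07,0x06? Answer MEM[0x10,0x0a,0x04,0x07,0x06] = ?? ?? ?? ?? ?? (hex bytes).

MEM[0x10,0x0a,0x04,0x07,0x06] = c3 1e 5c c3 e8

#0 dst[0x0f+8] := {0xe8,0xc3,0x6b,0xce,0x1e,0x26,0xe5,0x24}
#1 dst[0x04+8] := {0x5c,0x08,0xe8,0xc3,0x6b,0xce,0x1e,0x26}
#2 dst[0x12+2] := {0x24,0xcf}
#3 dst[0x12+4] := {0xce,0x1e,0x26,0x21}
query mem[0x10]=0xc3, mem[0x0a]=0x1e, mem[0x04]=0x5c, mem[0x07]=0xc3, mem[0x06]=0xe8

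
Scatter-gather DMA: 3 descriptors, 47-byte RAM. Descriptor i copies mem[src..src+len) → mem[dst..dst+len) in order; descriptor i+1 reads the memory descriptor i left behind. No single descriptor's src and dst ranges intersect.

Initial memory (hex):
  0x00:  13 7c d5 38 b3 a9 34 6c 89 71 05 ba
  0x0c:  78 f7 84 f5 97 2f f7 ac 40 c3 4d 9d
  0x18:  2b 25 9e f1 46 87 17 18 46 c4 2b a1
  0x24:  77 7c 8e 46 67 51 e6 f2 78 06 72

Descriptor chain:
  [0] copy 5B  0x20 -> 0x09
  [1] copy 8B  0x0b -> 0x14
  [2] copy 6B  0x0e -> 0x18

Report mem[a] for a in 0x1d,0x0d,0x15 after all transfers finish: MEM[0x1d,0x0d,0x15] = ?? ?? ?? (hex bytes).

D0: mem[0x09..0x0d] <- [46 c4 2b a1 77]
D1: mem[0x14..0x1b] <- [2b a1 77 84 f5 97 2f f7]
D2: mem[0x18..0x1d] <- [84 f5 97 2f f7 ac]
query mem[0x1d]=0xac, mem[0x0d]=0x77, mem[0x15]=0xa1

MEM[0x1d,0x0d,0x15] = ac 77 a1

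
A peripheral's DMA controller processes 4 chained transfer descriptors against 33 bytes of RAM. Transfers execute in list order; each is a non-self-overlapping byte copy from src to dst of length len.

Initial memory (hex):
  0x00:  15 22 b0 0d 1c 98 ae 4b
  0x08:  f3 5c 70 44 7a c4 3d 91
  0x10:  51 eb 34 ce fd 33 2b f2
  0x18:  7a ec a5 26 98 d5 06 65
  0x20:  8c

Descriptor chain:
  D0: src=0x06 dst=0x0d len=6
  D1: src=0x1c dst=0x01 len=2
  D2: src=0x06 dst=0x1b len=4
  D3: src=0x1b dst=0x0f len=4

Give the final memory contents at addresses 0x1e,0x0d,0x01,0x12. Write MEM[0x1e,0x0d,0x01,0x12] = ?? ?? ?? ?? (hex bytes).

D0: mem[0x0d..0x12] <- [ae 4b f3 5c 70 44]
D1: mem[0x01..0x02] <- [98 d5]
D2: mem[0x1b..0x1e] <- [ae 4b f3 5c]
D3: mem[0x0f..0x12] <- [ae 4b f3 5c]
query mem[0x1e]=0x5c, mem[0x0d]=0xae, mem[0x01]=0x98, mem[0x12]=0x5c

MEM[0x1e,0x0d,0x01,0x12] = 5c ae 98 5c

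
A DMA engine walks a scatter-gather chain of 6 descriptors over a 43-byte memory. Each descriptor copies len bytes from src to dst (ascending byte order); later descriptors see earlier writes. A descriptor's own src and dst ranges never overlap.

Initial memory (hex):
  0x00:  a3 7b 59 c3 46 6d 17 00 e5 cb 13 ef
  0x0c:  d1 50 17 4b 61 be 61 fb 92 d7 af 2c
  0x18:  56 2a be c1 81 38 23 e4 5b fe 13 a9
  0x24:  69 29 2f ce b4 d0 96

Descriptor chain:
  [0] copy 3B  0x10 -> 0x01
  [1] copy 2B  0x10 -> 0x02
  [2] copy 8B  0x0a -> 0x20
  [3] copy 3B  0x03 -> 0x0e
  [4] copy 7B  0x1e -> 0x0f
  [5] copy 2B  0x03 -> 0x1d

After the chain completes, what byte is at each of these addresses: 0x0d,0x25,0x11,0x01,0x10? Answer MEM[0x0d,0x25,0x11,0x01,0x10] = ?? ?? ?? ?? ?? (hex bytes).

MEM[0x0d,0x25,0x11,0x01,0x10] = 50 4b 13 61 e4

D0: mem[0x01..0x03] <- [61 be 61]
D1: mem[0x02..0x03] <- [61 be]
D2: mem[0x20..0x27] <- [13 ef d1 50 17 4b 61 be]
D3: mem[0x0e..0x10] <- [be 46 6d]
D4: mem[0x0f..0x15] <- [23 e4 13 ef d1 50 17]
D5: mem[0x1d..0x1e] <- [be 46]
query mem[0x0d]=0x50, mem[0x25]=0x4b, mem[0x11]=0x13, mem[0x01]=0x61, mem[0x10]=0xe4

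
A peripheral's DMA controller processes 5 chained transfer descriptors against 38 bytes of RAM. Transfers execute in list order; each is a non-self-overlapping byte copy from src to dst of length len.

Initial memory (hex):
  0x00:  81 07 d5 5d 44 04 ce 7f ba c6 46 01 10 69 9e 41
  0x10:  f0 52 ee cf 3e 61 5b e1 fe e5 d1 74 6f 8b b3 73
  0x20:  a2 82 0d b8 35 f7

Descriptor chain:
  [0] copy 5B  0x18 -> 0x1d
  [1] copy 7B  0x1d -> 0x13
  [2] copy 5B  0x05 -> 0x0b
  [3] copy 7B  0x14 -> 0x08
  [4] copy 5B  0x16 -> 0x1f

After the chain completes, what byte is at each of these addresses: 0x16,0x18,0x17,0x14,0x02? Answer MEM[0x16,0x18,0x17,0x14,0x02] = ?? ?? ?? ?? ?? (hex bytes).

MEM[0x16,0x18,0x17,0x14,0x02] = 74 0d 6f e5 d5

  after D0: wrote 5B at 0x1d = fee5d1746f
  after D1: wrote 7B at 0x13 = fee5d1746f0db8
  after D2: wrote 5B at 0x0b = 04ce7fbac6
  after D3: wrote 7B at 0x08 = e5d1746f0db8d1
  after D4: wrote 5B at 0x1f = 746f0db8d1
query mem[0x16]=0x74, mem[0x18]=0x0d, mem[0x17]=0x6f, mem[0x14]=0xe5, mem[0x02]=0xd5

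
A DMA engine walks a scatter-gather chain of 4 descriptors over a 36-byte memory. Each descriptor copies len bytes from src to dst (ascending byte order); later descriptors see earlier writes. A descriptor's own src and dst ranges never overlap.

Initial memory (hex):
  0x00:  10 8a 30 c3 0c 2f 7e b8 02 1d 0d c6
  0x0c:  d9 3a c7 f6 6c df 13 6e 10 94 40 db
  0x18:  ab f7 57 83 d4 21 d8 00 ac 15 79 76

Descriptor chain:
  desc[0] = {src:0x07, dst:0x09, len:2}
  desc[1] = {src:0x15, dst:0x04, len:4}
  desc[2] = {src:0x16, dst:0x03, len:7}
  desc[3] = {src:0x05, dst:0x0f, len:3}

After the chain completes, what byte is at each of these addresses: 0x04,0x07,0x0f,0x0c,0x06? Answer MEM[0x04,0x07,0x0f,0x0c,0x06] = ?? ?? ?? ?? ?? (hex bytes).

#0 dst[0x09+2] := {0xb8,0x02}
#1 dst[0x04+4] := {0x94,0x40,0xdb,0xab}
#2 dst[0x03+7] := {0x40,0xdb,0xab,0xf7,0x57,0x83,0xd4}
#3 dst[0x0f+3] := {0xab,0xf7,0x57}
query mem[0x04]=0xdb, mem[0x07]=0x57, mem[0x0f]=0xab, mem[0x0c]=0xd9, mem[0x06]=0xf7

MEM[0x04,0x07,0x0f,0x0c,0x06] = db 57 ab d9 f7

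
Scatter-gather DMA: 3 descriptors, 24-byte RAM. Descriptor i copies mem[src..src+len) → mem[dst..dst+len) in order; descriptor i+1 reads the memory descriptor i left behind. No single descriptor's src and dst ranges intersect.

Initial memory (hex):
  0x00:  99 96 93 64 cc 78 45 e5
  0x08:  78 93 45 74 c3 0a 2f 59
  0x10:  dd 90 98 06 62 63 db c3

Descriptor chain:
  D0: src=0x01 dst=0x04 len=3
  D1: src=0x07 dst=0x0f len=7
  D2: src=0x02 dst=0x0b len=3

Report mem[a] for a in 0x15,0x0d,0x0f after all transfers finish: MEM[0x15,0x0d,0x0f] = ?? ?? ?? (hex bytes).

MEM[0x15,0x0d,0x0f] = 0a 96 e5

#0 dst[0x04+3] := {0x96,0x93,0x64}
#1 dst[0x0f+7] := {0xe5,0x78,0x93,0x45,0x74,0xc3,0x0a}
#2 dst[0x0b+3] := {0x93,0x64,0x96}
query mem[0x15]=0x0a, mem[0x0d]=0x96, mem[0x0f]=0xe5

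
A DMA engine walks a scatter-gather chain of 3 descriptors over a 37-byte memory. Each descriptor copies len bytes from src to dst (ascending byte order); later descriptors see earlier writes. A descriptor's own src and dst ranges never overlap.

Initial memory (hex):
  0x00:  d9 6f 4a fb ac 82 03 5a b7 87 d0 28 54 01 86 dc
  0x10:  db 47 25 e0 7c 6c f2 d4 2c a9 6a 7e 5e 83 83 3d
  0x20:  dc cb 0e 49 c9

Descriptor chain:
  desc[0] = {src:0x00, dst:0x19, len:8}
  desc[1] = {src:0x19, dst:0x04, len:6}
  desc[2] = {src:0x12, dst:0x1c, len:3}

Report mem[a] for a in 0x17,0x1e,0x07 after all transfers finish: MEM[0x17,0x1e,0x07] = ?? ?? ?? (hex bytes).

  after D0: wrote 8B at 0x19 = d96f4afbac82035a
  after D1: wrote 6B at 0x04 = d96f4afbac82
  after D2: wrote 3B at 0x1c = 25e07c
query mem[0x17]=0xd4, mem[0x1e]=0x7c, mem[0x07]=0xfb

MEM[0x17,0x1e,0x07] = d4 7c fb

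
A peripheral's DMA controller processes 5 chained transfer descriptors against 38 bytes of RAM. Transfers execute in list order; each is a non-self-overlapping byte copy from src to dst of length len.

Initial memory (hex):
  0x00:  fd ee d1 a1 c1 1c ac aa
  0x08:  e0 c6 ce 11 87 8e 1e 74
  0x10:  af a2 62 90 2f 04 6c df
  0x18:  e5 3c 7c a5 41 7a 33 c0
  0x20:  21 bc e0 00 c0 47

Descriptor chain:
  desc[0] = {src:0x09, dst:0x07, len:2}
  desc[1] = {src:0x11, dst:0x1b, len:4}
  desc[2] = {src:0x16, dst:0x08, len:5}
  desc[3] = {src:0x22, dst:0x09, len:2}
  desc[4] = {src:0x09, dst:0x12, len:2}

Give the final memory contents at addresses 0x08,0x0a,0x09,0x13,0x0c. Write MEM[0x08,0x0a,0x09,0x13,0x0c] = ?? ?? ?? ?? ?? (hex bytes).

MEM[0x08,0x0a,0x09,0x13,0x0c] = 6c 00 e0 00 7c

#0 dst[0x07+2] := {0xc6,0xce}
#1 dst[0x1b+4] := {0xa2,0x62,0x90,0x2f}
#2 dst[0x08+5] := {0x6c,0xdf,0xe5,0x3c,0x7c}
#3 dst[0x09+2] := {0xe0,0x00}
#4 dst[0x12+2] := {0xe0,0x00}
query mem[0x08]=0x6c, mem[0x0a]=0x00, mem[0x09]=0xe0, mem[0x13]=0x00, mem[0x0c]=0x7c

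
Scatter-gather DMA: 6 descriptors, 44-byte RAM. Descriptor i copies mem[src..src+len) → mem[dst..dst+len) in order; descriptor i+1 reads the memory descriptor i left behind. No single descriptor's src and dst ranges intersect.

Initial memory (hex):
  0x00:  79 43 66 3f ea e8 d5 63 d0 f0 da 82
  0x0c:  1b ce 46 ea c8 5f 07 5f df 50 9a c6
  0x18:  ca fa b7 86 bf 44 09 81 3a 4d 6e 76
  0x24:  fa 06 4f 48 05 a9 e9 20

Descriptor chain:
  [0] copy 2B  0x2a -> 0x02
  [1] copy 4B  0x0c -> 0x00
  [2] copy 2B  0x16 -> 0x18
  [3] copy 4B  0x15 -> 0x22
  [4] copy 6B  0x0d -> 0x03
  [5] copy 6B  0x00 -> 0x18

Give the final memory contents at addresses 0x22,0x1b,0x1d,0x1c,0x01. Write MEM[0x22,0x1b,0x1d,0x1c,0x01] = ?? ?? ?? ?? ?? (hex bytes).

  after D0: wrote 2B at 0x02 = e920
  after D1: wrote 4B at 0x00 = 1bce46ea
  after D2: wrote 2B at 0x18 = 9ac6
  after D3: wrote 4B at 0x22 = 509ac69a
  after D4: wrote 6B at 0x03 = ce46eac85f07
  after D5: wrote 6B at 0x18 = 1bce46ce46ea
query mem[0x22]=0x50, mem[0x1b]=0xce, mem[0x1d]=0xea, mem[0x1c]=0x46, mem[0x01]=0xce

MEM[0x22,0x1b,0x1d,0x1c,0x01] = 50 ce ea 46 ce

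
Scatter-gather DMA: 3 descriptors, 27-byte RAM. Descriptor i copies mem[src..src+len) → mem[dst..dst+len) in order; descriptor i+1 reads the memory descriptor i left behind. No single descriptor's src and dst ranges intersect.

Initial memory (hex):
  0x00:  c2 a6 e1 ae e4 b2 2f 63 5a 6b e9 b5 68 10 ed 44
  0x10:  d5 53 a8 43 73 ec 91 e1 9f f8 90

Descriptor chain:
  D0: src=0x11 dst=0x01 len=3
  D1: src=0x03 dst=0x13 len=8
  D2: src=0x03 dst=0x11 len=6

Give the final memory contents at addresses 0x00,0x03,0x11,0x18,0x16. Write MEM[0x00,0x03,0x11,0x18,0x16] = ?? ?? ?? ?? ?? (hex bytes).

MEM[0x00,0x03,0x11,0x18,0x16] = c2 43 43 5a 5a

[0] 0x11->0x01 len=3 : 53 a8 43
[1] 0x03->0x13 len=8 : 43 e4 b2 2f 63 5a 6b e9
[2] 0x03->0x11 len=6 : 43 e4 b2 2f 63 5a
query mem[0x00]=0xc2, mem[0x03]=0x43, mem[0x11]=0x43, mem[0x18]=0x5a, mem[0x16]=0x5a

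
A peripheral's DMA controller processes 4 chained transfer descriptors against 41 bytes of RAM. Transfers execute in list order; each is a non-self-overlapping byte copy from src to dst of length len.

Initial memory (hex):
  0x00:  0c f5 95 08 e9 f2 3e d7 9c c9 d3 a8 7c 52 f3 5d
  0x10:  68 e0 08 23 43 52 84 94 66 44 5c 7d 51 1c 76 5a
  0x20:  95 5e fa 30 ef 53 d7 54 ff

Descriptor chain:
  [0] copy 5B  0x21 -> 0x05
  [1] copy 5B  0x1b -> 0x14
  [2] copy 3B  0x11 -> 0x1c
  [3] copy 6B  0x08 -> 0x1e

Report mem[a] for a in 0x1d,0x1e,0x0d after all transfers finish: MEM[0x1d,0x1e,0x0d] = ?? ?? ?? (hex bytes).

MEM[0x1d,0x1e,0x0d] = 08 ef 52

D0: mem[0x05..0x09] <- [5e fa 30 ef 53]
D1: mem[0x14..0x18] <- [7d 51 1c 76 5a]
D2: mem[0x1c..0x1e] <- [e0 08 23]
D3: mem[0x1e..0x23] <- [ef 53 d3 a8 7c 52]
query mem[0x1d]=0x08, mem[0x1e]=0xef, mem[0x0d]=0x52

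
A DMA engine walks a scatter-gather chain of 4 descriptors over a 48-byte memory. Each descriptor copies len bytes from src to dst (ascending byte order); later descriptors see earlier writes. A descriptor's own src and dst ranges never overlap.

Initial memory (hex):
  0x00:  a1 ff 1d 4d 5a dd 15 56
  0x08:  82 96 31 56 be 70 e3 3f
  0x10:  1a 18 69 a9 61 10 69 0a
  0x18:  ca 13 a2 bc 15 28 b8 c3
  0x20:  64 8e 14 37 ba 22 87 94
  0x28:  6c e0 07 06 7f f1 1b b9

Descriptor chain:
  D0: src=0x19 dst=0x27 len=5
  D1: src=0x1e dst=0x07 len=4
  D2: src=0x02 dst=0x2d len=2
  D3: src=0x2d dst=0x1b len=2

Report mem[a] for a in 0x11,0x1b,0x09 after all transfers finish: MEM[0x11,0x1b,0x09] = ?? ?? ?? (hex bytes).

MEM[0x11,0x1b,0x09] = 18 1d 64

[0] 0x19->0x27 len=5 : 13 a2 bc 15 28
[1] 0x1e->0x07 len=4 : b8 c3 64 8e
[2] 0x02->0x2d len=2 : 1d 4d
[3] 0x2d->0x1b len=2 : 1d 4d
query mem[0x11]=0x18, mem[0x1b]=0x1d, mem[0x09]=0x64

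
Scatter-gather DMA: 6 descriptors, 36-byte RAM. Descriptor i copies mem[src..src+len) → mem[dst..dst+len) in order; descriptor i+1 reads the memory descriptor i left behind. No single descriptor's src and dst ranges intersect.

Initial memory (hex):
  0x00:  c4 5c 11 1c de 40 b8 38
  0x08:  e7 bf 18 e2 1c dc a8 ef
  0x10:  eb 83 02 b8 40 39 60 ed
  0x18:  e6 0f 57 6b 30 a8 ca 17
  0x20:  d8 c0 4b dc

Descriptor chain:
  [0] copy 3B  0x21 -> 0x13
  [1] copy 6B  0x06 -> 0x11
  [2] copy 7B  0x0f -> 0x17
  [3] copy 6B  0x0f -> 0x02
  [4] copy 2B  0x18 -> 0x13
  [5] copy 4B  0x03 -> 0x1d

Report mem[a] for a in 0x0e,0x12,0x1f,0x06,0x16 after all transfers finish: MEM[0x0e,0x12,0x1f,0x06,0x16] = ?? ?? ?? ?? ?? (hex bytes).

  after D0: wrote 3B at 0x13 = c04bdc
  after D1: wrote 6B at 0x11 = b838e7bf18e2
  after D2: wrote 7B at 0x17 = efebb838e7bf18
  after D3: wrote 6B at 0x02 = efebb838e7bf
  after D4: wrote 2B at 0x13 = ebb8
  after D5: wrote 4B at 0x1d = ebb838e7
query mem[0x0e]=0xa8, mem[0x12]=0x38, mem[0x1f]=0x38, mem[0x06]=0xe7, mem[0x16]=0xe2

MEM[0x0e,0x12,0x1f,0x06,0x16] = a8 38 38 e7 e2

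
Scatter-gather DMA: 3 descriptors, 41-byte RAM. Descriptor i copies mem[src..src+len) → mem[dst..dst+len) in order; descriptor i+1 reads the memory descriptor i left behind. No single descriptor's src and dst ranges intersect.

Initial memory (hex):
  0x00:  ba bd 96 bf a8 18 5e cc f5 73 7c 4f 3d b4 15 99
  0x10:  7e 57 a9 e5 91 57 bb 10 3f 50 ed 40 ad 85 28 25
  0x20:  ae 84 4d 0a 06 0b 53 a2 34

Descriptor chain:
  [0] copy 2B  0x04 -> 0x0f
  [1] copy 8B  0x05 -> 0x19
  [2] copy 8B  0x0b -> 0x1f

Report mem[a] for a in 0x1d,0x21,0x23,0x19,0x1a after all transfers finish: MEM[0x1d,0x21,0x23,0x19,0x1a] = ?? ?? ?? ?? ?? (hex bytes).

MEM[0x1d,0x21,0x23,0x19,0x1a] = 73 b4 a8 18 5e

D0: mem[0x0f..0x10] <- [a8 18]
D1: mem[0x19..0x20] <- [18 5e cc f5 73 7c 4f 3d]
D2: mem[0x1f..0x26] <- [4f 3d b4 15 a8 18 57 a9]
query mem[0x1d]=0x73, mem[0x21]=0xb4, mem[0x23]=0xa8, mem[0x19]=0x18, mem[0x1a]=0x5e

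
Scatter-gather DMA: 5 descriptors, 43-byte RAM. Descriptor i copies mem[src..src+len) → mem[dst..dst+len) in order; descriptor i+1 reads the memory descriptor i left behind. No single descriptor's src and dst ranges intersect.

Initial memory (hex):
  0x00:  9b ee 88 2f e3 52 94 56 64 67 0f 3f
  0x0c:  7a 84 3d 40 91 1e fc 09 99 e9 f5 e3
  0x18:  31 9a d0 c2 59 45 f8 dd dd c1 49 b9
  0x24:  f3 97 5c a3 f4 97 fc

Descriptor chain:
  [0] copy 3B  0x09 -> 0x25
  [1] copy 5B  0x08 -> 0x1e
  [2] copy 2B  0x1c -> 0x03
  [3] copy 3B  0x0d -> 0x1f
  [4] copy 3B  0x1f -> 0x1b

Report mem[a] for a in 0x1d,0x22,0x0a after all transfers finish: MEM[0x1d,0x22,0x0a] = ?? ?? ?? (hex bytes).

[0] 0x09->0x25 len=3 : 67 0f 3f
[1] 0x08->0x1e len=5 : 64 67 0f 3f 7a
[2] 0x1c->0x03 len=2 : 59 45
[3] 0x0d->0x1f len=3 : 84 3d 40
[4] 0x1f->0x1b len=3 : 84 3d 40
query mem[0x1d]=0x40, mem[0x22]=0x7a, mem[0x0a]=0x0f

MEM[0x1d,0x22,0x0a] = 40 7a 0f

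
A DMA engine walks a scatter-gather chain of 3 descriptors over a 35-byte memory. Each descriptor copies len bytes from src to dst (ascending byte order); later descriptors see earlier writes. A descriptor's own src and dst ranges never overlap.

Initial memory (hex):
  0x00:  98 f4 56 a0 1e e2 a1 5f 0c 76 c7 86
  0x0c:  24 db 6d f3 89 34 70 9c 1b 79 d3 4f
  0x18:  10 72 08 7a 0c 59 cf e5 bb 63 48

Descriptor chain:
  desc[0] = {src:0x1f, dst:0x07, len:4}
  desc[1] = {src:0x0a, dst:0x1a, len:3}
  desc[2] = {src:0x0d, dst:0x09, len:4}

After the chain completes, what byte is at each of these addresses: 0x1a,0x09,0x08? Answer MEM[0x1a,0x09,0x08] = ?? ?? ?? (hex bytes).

  after D0: wrote 4B at 0x07 = e5bb6348
  after D1: wrote 3B at 0x1a = 488624
  after D2: wrote 4B at 0x09 = db6df389
query mem[0x1a]=0x48, mem[0x09]=0xdb, mem[0x08]=0xbb

MEM[0x1a,0x09,0x08] = 48 db bb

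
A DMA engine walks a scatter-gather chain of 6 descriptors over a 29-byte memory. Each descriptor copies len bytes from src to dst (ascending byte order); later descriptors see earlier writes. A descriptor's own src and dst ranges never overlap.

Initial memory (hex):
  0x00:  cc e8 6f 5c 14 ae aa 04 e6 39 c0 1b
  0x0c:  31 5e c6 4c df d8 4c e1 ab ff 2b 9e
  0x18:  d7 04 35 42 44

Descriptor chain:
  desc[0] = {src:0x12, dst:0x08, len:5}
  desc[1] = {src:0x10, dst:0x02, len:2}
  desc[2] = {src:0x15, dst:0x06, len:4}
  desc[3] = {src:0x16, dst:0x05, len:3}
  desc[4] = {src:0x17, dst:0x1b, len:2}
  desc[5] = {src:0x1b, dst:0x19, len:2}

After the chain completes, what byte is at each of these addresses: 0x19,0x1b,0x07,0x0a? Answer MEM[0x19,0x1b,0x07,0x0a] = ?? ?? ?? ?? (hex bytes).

MEM[0x19,0x1b,0x07,0x0a] = 9e 9e d7 ab

#0 dst[0x08+5] := {0x4c,0xe1,0xab,0xff,0x2b}
#1 dst[0x02+2] := {0xdf,0xd8}
#2 dst[0x06+4] := {0xff,0x2b,0x9e,0xd7}
#3 dst[0x05+3] := {0x2b,0x9e,0xd7}
#4 dst[0x1b+2] := {0x9e,0xd7}
#5 dst[0x19+2] := {0x9e,0xd7}
query mem[0x19]=0x9e, mem[0x1b]=0x9e, mem[0x07]=0xd7, mem[0x0a]=0xab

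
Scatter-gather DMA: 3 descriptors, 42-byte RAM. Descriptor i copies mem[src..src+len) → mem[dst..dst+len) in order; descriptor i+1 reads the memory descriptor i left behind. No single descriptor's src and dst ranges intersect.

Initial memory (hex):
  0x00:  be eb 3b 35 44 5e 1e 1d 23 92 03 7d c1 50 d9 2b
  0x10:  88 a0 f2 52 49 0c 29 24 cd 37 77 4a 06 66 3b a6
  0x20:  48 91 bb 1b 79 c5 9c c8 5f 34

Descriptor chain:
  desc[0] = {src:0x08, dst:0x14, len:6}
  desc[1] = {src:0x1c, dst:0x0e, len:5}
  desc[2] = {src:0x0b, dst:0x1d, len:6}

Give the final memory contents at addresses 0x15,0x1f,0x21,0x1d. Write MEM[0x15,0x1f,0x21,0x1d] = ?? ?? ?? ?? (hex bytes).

MEM[0x15,0x1f,0x21,0x1d] = 92 50 66 7d

#0 dst[0x14+6] := {0x23,0x92,0x03,0x7d,0xc1,0x50}
#1 dst[0x0e+5] := {0x06,0x66,0x3b,0xa6,0x48}
#2 dst[0x1d+6] := {0x7d,0xc1,0x50,0x06,0x66,0x3b}
query mem[0x15]=0x92, mem[0x1f]=0x50, mem[0x21]=0x66, mem[0x1d]=0x7d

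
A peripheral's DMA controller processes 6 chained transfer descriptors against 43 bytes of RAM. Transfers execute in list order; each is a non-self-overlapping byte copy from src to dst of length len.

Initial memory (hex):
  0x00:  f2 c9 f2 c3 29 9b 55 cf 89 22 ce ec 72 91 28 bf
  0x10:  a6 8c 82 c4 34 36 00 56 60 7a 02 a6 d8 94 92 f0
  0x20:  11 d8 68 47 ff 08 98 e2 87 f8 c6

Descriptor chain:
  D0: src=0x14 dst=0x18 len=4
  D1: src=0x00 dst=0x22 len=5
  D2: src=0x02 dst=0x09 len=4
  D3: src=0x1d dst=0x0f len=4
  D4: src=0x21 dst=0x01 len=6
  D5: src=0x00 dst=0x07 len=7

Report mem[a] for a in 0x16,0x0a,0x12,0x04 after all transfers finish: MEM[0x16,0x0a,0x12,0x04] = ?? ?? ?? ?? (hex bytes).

MEM[0x16,0x0a,0x12,0x04] = 00 c9 11 f2

D0: mem[0x18..0x1b] <- [34 36 00 56]
D1: mem[0x22..0x26] <- [f2 c9 f2 c3 29]
D2: mem[0x09..0x0c] <- [f2 c3 29 9b]
D3: mem[0x0f..0x12] <- [94 92 f0 11]
D4: mem[0x01..0x06] <- [d8 f2 c9 f2 c3 29]
D5: mem[0x07..0x0d] <- [f2 d8 f2 c9 f2 c3 29]
query mem[0x16]=0x00, mem[0x0a]=0xc9, mem[0x12]=0x11, mem[0x04]=0xf2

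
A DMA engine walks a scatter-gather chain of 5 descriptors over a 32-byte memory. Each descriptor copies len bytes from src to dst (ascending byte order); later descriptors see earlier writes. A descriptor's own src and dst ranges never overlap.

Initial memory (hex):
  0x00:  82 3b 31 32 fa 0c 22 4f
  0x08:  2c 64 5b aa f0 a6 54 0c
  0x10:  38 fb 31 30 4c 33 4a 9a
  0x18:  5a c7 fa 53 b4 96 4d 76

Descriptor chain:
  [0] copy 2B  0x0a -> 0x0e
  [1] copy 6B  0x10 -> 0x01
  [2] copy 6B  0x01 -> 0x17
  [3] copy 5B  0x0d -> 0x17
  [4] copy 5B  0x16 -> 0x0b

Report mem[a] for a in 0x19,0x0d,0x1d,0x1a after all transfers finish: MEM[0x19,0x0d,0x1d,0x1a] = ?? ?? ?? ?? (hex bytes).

#0 dst[0x0e+2] := {0x5b,0xaa}
#1 dst[0x01+6] := {0x38,0xfb,0x31,0x30,0x4c,0x33}
#2 dst[0x17+6] := {0x38,0xfb,0x31,0x30,0x4c,0x33}
#3 dst[0x17+5] := {0xa6,0x5b,0xaa,0x38,0xfb}
#4 dst[0x0b+5] := {0x4a,0xa6,0x5b,0xaa,0x38}
query mem[0x19]=0xaa, mem[0x0d]=0x5b, mem[0x1d]=0x96, mem[0x1a]=0x38

MEM[0x19,0x0d,0x1d,0x1a] = aa 5b 96 38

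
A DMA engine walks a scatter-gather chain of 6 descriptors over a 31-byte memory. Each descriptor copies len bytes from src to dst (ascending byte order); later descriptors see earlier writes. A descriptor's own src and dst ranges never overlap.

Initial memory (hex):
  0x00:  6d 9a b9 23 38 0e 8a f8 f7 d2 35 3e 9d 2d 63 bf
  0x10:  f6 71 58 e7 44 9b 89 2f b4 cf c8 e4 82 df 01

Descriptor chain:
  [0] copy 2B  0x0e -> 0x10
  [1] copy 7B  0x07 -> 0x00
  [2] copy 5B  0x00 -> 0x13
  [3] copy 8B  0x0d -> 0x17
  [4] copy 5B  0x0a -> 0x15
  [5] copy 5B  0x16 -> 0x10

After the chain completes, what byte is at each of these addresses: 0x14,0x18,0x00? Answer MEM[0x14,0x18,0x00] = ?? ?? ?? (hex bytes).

D0: mem[0x10..0x11] <- [63 bf]
D1: mem[0x00..0x06] <- [f8 f7 d2 35 3e 9d 2d]
D2: mem[0x13..0x17] <- [f8 f7 d2 35 3e]
D3: mem[0x17..0x1e] <- [2d 63 bf 63 bf 58 f8 f7]
D4: mem[0x15..0x19] <- [35 3e 9d 2d 63]
D5: mem[0x10..0x14] <- [3e 9d 2d 63 63]
query mem[0x14]=0x63, mem[0x18]=0x2d, mem[0x00]=0xf8

MEM[0x14,0x18,0x00] = 63 2d f8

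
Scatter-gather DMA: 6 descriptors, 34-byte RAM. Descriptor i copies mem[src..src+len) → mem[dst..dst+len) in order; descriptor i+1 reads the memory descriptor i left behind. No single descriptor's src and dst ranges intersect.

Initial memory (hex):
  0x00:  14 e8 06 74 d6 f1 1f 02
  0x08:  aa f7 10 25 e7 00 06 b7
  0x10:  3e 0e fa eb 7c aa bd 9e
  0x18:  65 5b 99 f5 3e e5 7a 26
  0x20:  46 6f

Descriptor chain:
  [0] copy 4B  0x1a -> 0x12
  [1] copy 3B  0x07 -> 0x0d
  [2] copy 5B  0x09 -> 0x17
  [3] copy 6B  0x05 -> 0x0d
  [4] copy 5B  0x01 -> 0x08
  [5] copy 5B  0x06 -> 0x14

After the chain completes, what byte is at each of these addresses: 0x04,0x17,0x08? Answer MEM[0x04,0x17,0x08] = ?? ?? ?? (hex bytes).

MEM[0x04,0x17,0x08] = d6 06 e8

[0] 0x1a->0x12 len=4 : 99 f5 3e e5
[1] 0x07->0x0d len=3 : 02 aa f7
[2] 0x09->0x17 len=5 : f7 10 25 e7 02
[3] 0x05->0x0d len=6 : f1 1f 02 aa f7 10
[4] 0x01->0x08 len=5 : e8 06 74 d6 f1
[5] 0x06->0x14 len=5 : 1f 02 e8 06 74
query mem[0x04]=0xd6, mem[0x17]=0x06, mem[0x08]=0xe8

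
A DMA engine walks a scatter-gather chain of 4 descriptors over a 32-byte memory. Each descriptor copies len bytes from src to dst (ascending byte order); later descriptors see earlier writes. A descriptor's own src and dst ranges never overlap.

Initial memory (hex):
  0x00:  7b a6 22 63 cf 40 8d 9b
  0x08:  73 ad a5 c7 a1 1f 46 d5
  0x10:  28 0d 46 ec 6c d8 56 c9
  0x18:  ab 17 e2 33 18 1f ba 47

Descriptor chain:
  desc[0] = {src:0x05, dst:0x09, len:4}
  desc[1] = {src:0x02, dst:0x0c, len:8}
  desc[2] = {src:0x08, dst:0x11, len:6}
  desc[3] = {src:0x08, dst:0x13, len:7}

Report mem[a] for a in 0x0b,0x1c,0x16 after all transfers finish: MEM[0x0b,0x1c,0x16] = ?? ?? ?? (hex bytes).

MEM[0x0b,0x1c,0x16] = 9b 18 9b

[0] 0x05->0x09 len=4 : 40 8d 9b 73
[1] 0x02->0x0c len=8 : 22 63 cf 40 8d 9b 73 40
[2] 0x08->0x11 len=6 : 73 40 8d 9b 22 63
[3] 0x08->0x13 len=7 : 73 40 8d 9b 22 63 cf
query mem[0x0b]=0x9b, mem[0x1c]=0x18, mem[0x16]=0x9b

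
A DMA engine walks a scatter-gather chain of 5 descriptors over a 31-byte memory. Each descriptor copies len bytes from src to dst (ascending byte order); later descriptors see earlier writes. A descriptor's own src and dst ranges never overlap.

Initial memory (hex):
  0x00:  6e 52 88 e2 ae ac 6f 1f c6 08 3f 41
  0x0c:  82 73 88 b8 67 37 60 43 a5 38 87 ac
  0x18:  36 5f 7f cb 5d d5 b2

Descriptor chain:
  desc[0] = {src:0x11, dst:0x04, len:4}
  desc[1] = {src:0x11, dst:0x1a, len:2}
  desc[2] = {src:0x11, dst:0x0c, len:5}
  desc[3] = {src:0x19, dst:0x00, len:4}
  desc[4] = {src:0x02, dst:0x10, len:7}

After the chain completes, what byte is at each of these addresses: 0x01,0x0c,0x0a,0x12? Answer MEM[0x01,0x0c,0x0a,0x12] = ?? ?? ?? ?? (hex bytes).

  after D0: wrote 4B at 0x04 = 376043a5
  after D1: wrote 2B at 0x1a = 3760
  after D2: wrote 5B at 0x0c = 376043a538
  after D3: wrote 4B at 0x00 = 5f37605d
  after D4: wrote 7B at 0x10 = 605d376043a5c6
query mem[0x01]=0x37, mem[0x0c]=0x37, mem[0x0a]=0x3f, mem[0x12]=0x37

MEM[0x01,0x0c,0x0a,0x12] = 37 37 3f 37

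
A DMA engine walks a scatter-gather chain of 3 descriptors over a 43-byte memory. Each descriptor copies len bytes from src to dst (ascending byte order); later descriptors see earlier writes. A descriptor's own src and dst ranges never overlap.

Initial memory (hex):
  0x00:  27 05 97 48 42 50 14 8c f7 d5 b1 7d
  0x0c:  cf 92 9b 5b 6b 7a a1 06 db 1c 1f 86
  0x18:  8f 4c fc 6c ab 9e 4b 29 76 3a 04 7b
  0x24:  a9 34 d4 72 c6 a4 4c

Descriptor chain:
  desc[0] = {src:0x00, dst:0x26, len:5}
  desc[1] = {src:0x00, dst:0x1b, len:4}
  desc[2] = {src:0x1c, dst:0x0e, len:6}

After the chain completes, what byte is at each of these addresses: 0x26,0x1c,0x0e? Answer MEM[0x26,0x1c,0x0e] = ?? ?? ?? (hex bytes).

MEM[0x26,0x1c,0x0e] = 27 05 05

D0: mem[0x26..0x2a] <- [27 05 97 48 42]
D1: mem[0x1b..0x1e] <- [27 05 97 48]
D2: mem[0x0e..0x13] <- [05 97 48 29 76 3a]
query mem[0x26]=0x27, mem[0x1c]=0x05, mem[0x0e]=0x05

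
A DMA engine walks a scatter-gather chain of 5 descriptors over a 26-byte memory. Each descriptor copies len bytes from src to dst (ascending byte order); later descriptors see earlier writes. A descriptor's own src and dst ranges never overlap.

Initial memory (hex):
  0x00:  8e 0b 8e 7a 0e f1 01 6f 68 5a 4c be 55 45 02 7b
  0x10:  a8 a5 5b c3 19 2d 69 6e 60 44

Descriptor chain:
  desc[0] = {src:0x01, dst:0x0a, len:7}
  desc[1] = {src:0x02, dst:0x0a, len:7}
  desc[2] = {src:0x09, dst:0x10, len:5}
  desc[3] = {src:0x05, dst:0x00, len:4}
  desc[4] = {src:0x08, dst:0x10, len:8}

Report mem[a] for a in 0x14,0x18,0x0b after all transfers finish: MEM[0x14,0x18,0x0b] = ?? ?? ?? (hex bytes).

D0: mem[0x0a..0x10] <- [0b 8e 7a 0e f1 01 6f]
D1: mem[0x0a..0x10] <- [8e 7a 0e f1 01 6f 68]
D2: mem[0x10..0x14] <- [5a 8e 7a 0e f1]
D3: mem[0x00..0x03] <- [f1 01 6f 68]
D4: mem[0x10..0x17] <- [68 5a 8e 7a 0e f1 01 6f]
query mem[0x14]=0x0e, mem[0x18]=0x60, mem[0x0b]=0x7a

MEM[0x14,0x18,0x0b] = 0e 60 7a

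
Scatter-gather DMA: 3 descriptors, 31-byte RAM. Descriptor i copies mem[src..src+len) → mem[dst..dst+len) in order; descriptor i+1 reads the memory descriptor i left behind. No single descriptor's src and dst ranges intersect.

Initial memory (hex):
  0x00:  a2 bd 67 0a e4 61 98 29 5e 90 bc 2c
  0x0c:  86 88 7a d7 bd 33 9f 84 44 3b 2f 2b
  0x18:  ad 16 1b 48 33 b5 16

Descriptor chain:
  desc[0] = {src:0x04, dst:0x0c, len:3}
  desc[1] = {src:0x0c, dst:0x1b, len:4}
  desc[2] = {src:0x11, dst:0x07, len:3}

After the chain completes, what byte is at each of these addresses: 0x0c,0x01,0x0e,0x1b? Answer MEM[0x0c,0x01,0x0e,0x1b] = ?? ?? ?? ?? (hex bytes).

#0 dst[0x0c+3] := {0xe4,0x61,0x98}
#1 dst[0x1b+4] := {0xe4,0x61,0x98,0xd7}
#2 dst[0x07+3] := {0x33,0x9f,0x84}
query mem[0x0c]=0xe4, mem[0x01]=0xbd, mem[0x0e]=0x98, mem[0x1b]=0xe4

MEM[0x0c,0x01,0x0e,0x1b] = e4 bd 98 e4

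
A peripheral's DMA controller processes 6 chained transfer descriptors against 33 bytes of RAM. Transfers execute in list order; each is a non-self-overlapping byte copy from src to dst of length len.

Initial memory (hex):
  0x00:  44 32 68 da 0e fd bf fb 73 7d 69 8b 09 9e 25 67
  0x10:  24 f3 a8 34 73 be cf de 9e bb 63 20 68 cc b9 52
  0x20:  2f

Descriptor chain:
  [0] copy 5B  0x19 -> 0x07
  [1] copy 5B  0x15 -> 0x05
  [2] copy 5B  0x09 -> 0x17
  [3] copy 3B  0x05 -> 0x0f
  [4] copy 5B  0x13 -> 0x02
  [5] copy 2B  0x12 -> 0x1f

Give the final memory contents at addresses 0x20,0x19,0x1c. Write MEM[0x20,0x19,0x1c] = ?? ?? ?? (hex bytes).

MEM[0x20,0x19,0x1c] = 34 cc 68

#0 dst[0x07+5] := {0xbb,0x63,0x20,0x68,0xcc}
#1 dst[0x05+5] := {0xbe,0xcf,0xde,0x9e,0xbb}
#2 dst[0x17+5] := {0xbb,0x68,0xcc,0x09,0x9e}
#3 dst[0x0f+3] := {0xbe,0xcf,0xde}
#4 dst[0x02+5] := {0x34,0x73,0xbe,0xcf,0xbb}
#5 dst[0x1f+2] := {0xa8,0x34}
query mem[0x20]=0x34, mem[0x19]=0xcc, mem[0x1c]=0x68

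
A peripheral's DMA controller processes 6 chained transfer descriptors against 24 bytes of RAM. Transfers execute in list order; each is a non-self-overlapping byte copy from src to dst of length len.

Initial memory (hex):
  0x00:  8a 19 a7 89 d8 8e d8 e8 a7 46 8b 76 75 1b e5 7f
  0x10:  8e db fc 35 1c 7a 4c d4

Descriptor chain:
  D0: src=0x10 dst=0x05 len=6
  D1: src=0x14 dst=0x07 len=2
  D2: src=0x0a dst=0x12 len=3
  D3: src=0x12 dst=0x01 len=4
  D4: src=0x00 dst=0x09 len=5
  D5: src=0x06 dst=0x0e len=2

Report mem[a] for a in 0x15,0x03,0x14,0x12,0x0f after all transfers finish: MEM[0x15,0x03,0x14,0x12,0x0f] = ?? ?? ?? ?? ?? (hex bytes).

MEM[0x15,0x03,0x14,0x12,0x0f] = 7a 75 75 7a 1c

  after D0: wrote 6B at 0x05 = 8edbfc351c7a
  after D1: wrote 2B at 0x07 = 1c7a
  after D2: wrote 3B at 0x12 = 7a7675
  after D3: wrote 4B at 0x01 = 7a76757a
  after D4: wrote 5B at 0x09 = 8a7a76757a
  after D5: wrote 2B at 0x0e = db1c
query mem[0x15]=0x7a, mem[0x03]=0x75, mem[0x14]=0x75, mem[0x12]=0x7a, mem[0x0f]=0x1c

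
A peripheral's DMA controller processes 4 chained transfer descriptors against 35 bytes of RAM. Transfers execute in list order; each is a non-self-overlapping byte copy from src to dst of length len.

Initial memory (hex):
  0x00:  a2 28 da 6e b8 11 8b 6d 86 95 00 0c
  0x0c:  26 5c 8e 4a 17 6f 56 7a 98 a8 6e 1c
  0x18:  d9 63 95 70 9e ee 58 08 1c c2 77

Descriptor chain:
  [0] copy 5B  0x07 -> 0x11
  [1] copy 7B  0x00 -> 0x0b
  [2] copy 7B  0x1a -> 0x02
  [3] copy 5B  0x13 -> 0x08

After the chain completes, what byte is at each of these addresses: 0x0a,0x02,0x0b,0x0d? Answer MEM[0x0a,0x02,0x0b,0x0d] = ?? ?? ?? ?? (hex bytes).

[0] 0x07->0x11 len=5 : 6d 86 95 00 0c
[1] 0x00->0x0b len=7 : a2 28 da 6e b8 11 8b
[2] 0x1a->0x02 len=7 : 95 70 9e ee 58 08 1c
[3] 0x13->0x08 len=5 : 95 00 0c 6e 1c
query mem[0x0a]=0x0c, mem[0x02]=0x95, mem[0x0b]=0x6e, mem[0x0d]=0xda

MEM[0x0a,0x02,0x0b,0x0d] = 0c 95 6e da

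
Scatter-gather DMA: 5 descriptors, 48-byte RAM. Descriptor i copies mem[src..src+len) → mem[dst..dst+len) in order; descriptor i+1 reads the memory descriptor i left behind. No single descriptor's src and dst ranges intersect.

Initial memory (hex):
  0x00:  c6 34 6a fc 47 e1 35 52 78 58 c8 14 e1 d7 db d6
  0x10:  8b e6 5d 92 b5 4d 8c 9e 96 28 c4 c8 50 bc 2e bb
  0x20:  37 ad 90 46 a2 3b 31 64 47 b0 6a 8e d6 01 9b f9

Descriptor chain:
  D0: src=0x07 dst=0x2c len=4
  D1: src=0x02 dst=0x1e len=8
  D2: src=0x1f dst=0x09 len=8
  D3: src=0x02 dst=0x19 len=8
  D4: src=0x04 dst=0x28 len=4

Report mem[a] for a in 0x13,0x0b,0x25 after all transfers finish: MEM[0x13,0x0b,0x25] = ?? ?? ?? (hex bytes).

MEM[0x13,0x0b,0x25] = 92 e1 58

[0] 0x07->0x2c len=4 : 52 78 58 c8
[1] 0x02->0x1e len=8 : 6a fc 47 e1 35 52 78 58
[2] 0x1f->0x09 len=8 : fc 47 e1 35 52 78 58 31
[3] 0x02->0x19 len=8 : 6a fc 47 e1 35 52 78 fc
[4] 0x04->0x28 len=4 : 47 e1 35 52
query mem[0x13]=0x92, mem[0x0b]=0xe1, mem[0x25]=0x58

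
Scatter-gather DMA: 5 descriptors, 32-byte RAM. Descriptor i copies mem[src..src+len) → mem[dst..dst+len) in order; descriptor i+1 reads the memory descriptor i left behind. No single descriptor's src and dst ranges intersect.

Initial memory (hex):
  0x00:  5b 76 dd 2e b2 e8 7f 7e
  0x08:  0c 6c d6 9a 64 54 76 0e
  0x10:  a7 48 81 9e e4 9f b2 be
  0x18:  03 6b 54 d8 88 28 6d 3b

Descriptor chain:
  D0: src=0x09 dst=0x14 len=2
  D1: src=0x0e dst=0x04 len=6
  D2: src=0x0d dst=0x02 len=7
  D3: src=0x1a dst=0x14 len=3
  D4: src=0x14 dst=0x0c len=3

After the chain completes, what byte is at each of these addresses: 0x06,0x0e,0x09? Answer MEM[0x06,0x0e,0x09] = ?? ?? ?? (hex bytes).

  after D0: wrote 2B at 0x14 = 6cd6
  after D1: wrote 6B at 0x04 = 760ea748819e
  after D2: wrote 7B at 0x02 = 54760ea748819e
  after D3: wrote 3B at 0x14 = 54d888
  after D4: wrote 3B at 0x0c = 54d888
query mem[0x06]=0x48, mem[0x0e]=0x88, mem[0x09]=0x9e

MEM[0x06,0x0e,0x09] = 48 88 9e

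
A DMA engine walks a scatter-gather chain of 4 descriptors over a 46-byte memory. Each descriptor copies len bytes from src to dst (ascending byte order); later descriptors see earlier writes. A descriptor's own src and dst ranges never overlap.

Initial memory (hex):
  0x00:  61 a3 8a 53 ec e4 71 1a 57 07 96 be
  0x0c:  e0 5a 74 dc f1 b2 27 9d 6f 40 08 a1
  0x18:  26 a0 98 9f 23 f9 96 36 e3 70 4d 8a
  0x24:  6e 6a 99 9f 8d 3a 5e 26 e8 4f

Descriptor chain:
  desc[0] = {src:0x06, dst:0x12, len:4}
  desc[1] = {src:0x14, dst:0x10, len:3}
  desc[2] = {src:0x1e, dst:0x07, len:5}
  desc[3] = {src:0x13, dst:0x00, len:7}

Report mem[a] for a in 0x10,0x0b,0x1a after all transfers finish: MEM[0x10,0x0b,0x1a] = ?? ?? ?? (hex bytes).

MEM[0x10,0x0b,0x1a] = 57 4d 98

[0] 0x06->0x12 len=4 : 71 1a 57 07
[1] 0x14->0x10 len=3 : 57 07 08
[2] 0x1e->0x07 len=5 : 96 36 e3 70 4d
[3] 0x13->0x00 len=7 : 1a 57 07 08 a1 26 a0
query mem[0x10]=0x57, mem[0x0b]=0x4d, mem[0x1a]=0x98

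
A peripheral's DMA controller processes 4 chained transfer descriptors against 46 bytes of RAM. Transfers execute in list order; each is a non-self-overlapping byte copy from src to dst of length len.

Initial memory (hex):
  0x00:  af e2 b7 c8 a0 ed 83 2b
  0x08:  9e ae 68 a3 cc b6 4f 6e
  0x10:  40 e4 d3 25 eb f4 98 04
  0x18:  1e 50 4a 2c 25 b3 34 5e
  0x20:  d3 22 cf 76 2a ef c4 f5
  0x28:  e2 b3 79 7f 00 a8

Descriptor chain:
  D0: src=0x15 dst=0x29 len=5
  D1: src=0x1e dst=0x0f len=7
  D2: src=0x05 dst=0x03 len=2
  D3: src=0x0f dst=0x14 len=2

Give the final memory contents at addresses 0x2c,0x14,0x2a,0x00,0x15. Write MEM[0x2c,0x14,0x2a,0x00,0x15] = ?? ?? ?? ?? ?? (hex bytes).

D0: mem[0x29..0x2d] <- [f4 98 04 1e 50]
D1: mem[0x0f..0x15] <- [34 5e d3 22 cf 76 2a]
D2: mem[0x03..0x04] <- [ed 83]
D3: mem[0x14..0x15] <- [34 5e]
query mem[0x2c]=0x1e, mem[0x14]=0x34, mem[0x2a]=0x98, mem[0x00]=0xaf, mem[0x15]=0x5e

MEM[0x2c,0x14,0x2a,0x00,0x15] = 1e 34 98 af 5e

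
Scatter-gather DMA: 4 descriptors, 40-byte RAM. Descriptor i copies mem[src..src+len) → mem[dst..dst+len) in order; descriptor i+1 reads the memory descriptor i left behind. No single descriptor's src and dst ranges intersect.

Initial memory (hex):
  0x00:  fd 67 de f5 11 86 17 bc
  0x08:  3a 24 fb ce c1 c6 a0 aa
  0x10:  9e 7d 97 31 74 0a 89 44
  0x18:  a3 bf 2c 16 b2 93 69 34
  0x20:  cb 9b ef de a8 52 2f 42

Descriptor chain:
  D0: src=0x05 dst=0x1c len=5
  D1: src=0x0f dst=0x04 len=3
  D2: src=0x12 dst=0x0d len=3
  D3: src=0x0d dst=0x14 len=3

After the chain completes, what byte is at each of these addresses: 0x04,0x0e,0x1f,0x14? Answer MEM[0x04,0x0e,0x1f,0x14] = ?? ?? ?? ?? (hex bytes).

MEM[0x04,0x0e,0x1f,0x14] = aa 31 3a 97

D0: mem[0x1c..0x20] <- [86 17 bc 3a 24]
D1: mem[0x04..0x06] <- [aa 9e 7d]
D2: mem[0x0d..0x0f] <- [97 31 74]
D3: mem[0x14..0x16] <- [97 31 74]
query mem[0x04]=0xaa, mem[0x0e]=0x31, mem[0x1f]=0x3a, mem[0x14]=0x97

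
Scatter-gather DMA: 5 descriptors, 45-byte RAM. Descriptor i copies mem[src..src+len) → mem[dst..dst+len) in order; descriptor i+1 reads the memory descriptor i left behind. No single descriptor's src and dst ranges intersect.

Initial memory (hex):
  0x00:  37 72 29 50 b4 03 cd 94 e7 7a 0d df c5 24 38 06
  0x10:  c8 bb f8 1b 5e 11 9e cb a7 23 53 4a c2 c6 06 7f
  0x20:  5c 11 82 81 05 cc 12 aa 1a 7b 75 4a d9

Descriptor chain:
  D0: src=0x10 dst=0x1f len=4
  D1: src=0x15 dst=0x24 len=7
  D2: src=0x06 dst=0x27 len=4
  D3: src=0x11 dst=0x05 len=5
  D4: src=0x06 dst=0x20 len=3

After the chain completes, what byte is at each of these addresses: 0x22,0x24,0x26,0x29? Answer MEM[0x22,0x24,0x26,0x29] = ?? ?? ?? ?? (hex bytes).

MEM[0x22,0x24,0x26,0x29] = 5e 11 cb e7

D0: mem[0x1f..0x22] <- [c8 bb f8 1b]
D1: mem[0x24..0x2a] <- [11 9e cb a7 23 53 4a]
D2: mem[0x27..0x2a] <- [cd 94 e7 7a]
D3: mem[0x05..0x09] <- [bb f8 1b 5e 11]
D4: mem[0x20..0x22] <- [f8 1b 5e]
query mem[0x22]=0x5e, mem[0x24]=0x11, mem[0x26]=0xcb, mem[0x29]=0xe7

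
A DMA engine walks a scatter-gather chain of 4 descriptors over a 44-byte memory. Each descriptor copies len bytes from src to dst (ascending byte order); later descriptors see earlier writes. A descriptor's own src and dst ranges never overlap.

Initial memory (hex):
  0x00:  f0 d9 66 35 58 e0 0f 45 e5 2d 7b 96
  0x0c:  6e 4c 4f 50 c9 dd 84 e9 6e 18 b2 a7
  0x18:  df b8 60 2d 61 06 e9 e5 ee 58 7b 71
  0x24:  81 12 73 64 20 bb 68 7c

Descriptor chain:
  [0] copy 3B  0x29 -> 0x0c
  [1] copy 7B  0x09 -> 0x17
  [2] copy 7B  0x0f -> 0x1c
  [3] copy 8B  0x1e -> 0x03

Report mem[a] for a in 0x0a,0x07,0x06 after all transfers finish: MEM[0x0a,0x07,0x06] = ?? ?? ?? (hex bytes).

#0 dst[0x0c+3] := {0xbb,0x68,0x7c}
#1 dst[0x17+7] := {0x2d,0x7b,0x96,0xbb,0x68,0x7c,0x50}
#2 dst[0x1c+7] := {0x50,0xc9,0xdd,0x84,0xe9,0x6e,0x18}
#3 dst[0x03+8] := {0xdd,0x84,0xe9,0x6e,0x18,0x71,0x81,0x12}
query mem[0x0a]=0x12, mem[0x07]=0x18, mem[0x06]=0x6e

MEM[0x0a,0x07,0x06] = 12 18 6e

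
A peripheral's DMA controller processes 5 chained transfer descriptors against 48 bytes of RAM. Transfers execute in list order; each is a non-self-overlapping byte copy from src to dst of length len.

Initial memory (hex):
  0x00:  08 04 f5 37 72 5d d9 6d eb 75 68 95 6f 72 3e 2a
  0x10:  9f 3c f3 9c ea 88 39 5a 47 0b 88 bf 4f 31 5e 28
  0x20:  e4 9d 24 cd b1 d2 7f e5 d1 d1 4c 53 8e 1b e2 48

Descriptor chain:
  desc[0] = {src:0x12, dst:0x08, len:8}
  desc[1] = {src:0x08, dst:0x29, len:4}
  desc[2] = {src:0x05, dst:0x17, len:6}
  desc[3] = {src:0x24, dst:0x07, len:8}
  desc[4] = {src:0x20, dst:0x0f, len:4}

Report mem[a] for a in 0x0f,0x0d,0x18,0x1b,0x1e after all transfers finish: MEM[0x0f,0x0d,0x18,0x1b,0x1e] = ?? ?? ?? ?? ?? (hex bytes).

[0] 0x12->0x08 len=8 : f3 9c ea 88 39 5a 47 0b
[1] 0x08->0x29 len=4 : f3 9c ea 88
[2] 0x05->0x17 len=6 : 5d d9 6d f3 9c ea
[3] 0x24->0x07 len=8 : b1 d2 7f e5 d1 f3 9c ea
[4] 0x20->0x0f len=4 : e4 9d 24 cd
query mem[0x0f]=0xe4, mem[0x0d]=0x9c, mem[0x18]=0xd9, mem[0x1b]=0x9c, mem[0x1e]=0x5e

MEM[0x0f,0x0d,0x18,0x1b,0x1e] = e4 9c d9 9c 5e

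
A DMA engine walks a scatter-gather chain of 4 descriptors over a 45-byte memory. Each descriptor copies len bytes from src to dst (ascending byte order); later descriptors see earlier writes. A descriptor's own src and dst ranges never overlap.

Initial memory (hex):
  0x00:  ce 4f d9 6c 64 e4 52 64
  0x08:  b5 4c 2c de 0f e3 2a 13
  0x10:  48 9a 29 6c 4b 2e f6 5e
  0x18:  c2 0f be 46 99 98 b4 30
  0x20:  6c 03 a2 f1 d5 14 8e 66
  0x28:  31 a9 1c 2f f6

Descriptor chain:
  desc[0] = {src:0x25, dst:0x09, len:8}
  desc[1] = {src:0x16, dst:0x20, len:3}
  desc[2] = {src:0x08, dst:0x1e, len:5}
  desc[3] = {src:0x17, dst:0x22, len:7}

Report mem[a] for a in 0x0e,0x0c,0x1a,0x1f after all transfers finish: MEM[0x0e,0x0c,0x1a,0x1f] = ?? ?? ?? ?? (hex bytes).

#0 dst[0x09+8] := {0x14,0x8e,0x66,0x31,0xa9,0x1c,0x2f,0xf6}
#1 dst[0x20+3] := {0xf6,0x5e,0xc2}
#2 dst[0x1e+5] := {0xb5,0x14,0x8e,0x66,0x31}
#3 dst[0x22+7] := {0x5e,0xc2,0x0f,0xbe,0x46,0x99,0x98}
query mem[0x0e]=0x1c, mem[0x0c]=0x31, mem[0x1a]=0xbe, mem[0x1f]=0x14

MEM[0x0e,0x0c,0x1a,0x1f] = 1c 31 be 14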